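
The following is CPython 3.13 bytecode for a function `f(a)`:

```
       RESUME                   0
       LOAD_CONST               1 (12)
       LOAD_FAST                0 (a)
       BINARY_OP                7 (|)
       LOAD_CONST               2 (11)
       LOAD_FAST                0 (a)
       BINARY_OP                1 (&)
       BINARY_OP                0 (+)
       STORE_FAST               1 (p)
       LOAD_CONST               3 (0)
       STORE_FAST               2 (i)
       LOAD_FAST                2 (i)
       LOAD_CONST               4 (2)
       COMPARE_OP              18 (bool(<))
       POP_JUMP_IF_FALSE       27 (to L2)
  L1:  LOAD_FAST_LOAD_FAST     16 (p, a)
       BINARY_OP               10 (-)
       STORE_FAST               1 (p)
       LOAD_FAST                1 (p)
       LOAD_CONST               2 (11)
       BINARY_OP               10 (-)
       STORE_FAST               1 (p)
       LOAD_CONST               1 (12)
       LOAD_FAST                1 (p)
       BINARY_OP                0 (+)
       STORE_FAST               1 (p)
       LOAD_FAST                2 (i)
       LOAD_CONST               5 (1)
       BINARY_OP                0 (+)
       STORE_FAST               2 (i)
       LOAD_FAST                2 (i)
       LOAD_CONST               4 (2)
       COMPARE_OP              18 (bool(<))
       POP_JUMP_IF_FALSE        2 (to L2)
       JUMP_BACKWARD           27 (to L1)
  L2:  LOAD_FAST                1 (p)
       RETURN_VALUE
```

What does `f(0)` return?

14

LOAD_CONST → push 12. Stack: [12]
LOAD_FAST a → push 0. Stack: [12, 0]
BINARY_OP | → 12 | 0 = 12. Stack: [12]
LOAD_CONST → push 11. Stack: [12, 11]
LOAD_FAST a → push 0. Stack: [12, 11, 0]
BINARY_OP & → 11 & 0 = 0. Stack: [12, 0]
BINARY_OP + → 12 + 0 = 12. Stack: [12]
STORE_FAST p → p=12. Stack: []
LOAD_CONST → push 0. Stack: [0]
STORE_FAST i → i=0. Stack: []
LOAD_FAST i → push 0. Stack: [0]
LOAD_CONST → push 2. Stack: [0, 2]
COMPARE_OP bool(<) → 0 vs 2 = True. Stack: [True]
POP_JUMP_IF_FALSE → pop True; no jump. Stack: []
LOAD_FAST_LOAD_FAST p,a → push 12,0. Stack: [12, 0]
BINARY_OP - → 12 - 0 = 12. Stack: [12]
STORE_FAST p → p=12. Stack: []
LOAD_FAST p → push 12. Stack: [12]
LOAD_CONST → push 11. Stack: [12, 11]
BINARY_OP - → 12 - 11 = 1. Stack: [1]
STORE_FAST p → p=1. Stack: []
LOAD_CONST → push 12. Stack: [12]
LOAD_FAST p → push 1. Stack: [12, 1]
BINARY_OP + → 12 + 1 = 13. Stack: [13]
STORE_FAST p → p=13. Stack: []
LOAD_FAST i → push 0. Stack: [0]
LOAD_CONST → push 1. Stack: [0, 1]
BINARY_OP + → 0 + 1 = 1. Stack: [1]
STORE_FAST i → i=1. Stack: []
LOAD_FAST i → push 1. Stack: [1]
LOAD_CONST → push 2. Stack: [1, 2]
COMPARE_OP bool(<) → 1 vs 2 = True. Stack: [True]
POP_JUMP_IF_FALSE → pop True; no jump. Stack: []
LOAD_FAST_LOAD_FAST p,a → push 13,0. Stack: [13, 0]
BINARY_OP - → 13 - 0 = 13. Stack: [13]
STORE_FAST p → p=13. Stack: []
LOAD_FAST p → push 13. Stack: [13]
LOAD_CONST → push 11. Stack: [13, 11]
BINARY_OP - → 13 - 11 = 2. Stack: [2]
STORE_FAST p → p=2. Stack: []
LOAD_CONST → push 12. Stack: [12]
LOAD_FAST p → push 2. Stack: [12, 2]
BINARY_OP + → 12 + 2 = 14. Stack: [14]
STORE_FAST p → p=14. Stack: []
LOAD_FAST i → push 1. Stack: [1]
LOAD_CONST → push 1. Stack: [1, 1]
BINARY_OP + → 1 + 1 = 2. Stack: [2]
STORE_FAST i → i=2. Stack: []
LOAD_FAST i → push 2. Stack: [2]
LOAD_CONST → push 2. Stack: [2, 2]
COMPARE_OP bool(<) → 2 vs 2 = False. Stack: [False]
POP_JUMP_IF_FALSE → pop False; jump. Stack: []
LOAD_FAST p → push 14. Stack: [14]
RETURN_VALUE → return 14.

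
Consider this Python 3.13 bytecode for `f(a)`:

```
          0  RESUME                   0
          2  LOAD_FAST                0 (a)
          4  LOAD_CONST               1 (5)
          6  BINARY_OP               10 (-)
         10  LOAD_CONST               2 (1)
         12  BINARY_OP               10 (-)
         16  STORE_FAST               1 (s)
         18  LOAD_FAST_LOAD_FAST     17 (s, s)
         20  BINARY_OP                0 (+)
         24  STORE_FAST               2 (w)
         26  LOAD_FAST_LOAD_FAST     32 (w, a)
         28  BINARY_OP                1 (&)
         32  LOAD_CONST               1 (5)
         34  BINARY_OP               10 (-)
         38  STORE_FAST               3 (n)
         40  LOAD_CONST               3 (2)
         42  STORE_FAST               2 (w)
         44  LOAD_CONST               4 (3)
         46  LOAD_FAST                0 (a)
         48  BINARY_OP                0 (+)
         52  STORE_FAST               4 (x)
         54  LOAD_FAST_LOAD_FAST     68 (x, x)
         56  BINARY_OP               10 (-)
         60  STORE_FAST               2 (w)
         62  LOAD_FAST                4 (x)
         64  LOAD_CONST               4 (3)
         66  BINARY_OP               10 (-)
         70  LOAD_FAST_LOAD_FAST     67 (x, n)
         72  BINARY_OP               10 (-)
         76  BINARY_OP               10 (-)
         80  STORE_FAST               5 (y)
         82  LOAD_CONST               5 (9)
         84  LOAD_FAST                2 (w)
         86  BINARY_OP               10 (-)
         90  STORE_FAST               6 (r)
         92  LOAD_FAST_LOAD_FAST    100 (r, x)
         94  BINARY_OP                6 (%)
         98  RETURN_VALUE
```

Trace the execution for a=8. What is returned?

9

LOAD_FAST a → push 8. Stack: [8]
LOAD_CONST → push 5. Stack: [8, 5]
BINARY_OP - → 8 - 5 = 3. Stack: [3]
LOAD_CONST → push 1. Stack: [3, 1]
BINARY_OP - → 3 - 1 = 2. Stack: [2]
STORE_FAST s → s=2. Stack: []
LOAD_FAST_LOAD_FAST s,s → push 2,2. Stack: [2, 2]
BINARY_OP + → 2 + 2 = 4. Stack: [4]
STORE_FAST w → w=4. Stack: []
LOAD_FAST_LOAD_FAST w,a → push 4,8. Stack: [4, 8]
BINARY_OP & → 4 & 8 = 0. Stack: [0]
LOAD_CONST → push 5. Stack: [0, 5]
BINARY_OP - → 0 - 5 = -5. Stack: [-5]
STORE_FAST n → n=-5. Stack: []
LOAD_CONST → push 2. Stack: [2]
STORE_FAST w → w=2. Stack: []
LOAD_CONST → push 3. Stack: [3]
LOAD_FAST a → push 8. Stack: [3, 8]
BINARY_OP + → 3 + 8 = 11. Stack: [11]
STORE_FAST x → x=11. Stack: []
LOAD_FAST_LOAD_FAST x,x → push 11,11. Stack: [11, 11]
BINARY_OP - → 11 - 11 = 0. Stack: [0]
STORE_FAST w → w=0. Stack: []
LOAD_FAST x → push 11. Stack: [11]
LOAD_CONST → push 3. Stack: [11, 3]
BINARY_OP - → 11 - 3 = 8. Stack: [8]
LOAD_FAST_LOAD_FAST x,n → push 11,-5. Stack: [8, 11, -5]
BINARY_OP - → 11 - -5 = 16. Stack: [8, 16]
BINARY_OP - → 8 - 16 = -8. Stack: [-8]
STORE_FAST y → y=-8. Stack: []
LOAD_CONST → push 9. Stack: [9]
LOAD_FAST w → push 0. Stack: [9, 0]
BINARY_OP - → 9 - 0 = 9. Stack: [9]
STORE_FAST r → r=9. Stack: []
LOAD_FAST_LOAD_FAST r,x → push 9,11. Stack: [9, 11]
BINARY_OP % → 9 % 11 = 9. Stack: [9]
RETURN_VALUE → return 9.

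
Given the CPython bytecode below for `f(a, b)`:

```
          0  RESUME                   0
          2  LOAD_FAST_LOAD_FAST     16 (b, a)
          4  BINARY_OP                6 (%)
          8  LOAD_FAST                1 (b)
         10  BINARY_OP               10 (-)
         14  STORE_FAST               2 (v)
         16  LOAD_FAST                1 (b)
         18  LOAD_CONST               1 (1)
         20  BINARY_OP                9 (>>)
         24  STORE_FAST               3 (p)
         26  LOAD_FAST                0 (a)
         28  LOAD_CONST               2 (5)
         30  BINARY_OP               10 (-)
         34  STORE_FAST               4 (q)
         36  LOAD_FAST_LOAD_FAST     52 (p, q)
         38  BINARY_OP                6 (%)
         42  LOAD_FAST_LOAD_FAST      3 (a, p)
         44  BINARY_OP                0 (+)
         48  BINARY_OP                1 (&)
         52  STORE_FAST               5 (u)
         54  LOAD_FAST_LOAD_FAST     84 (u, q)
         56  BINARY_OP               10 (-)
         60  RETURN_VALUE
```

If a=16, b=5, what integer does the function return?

-9

LOAD_FAST_LOAD_FAST b,a → push 5,16. Stack: [5, 16]
BINARY_OP % → 5 % 16 = 5. Stack: [5]
LOAD_FAST b → push 5. Stack: [5, 5]
BINARY_OP - → 5 - 5 = 0. Stack: [0]
STORE_FAST v → v=0. Stack: []
LOAD_FAST b → push 5. Stack: [5]
LOAD_CONST → push 1. Stack: [5, 1]
BINARY_OP >> → 5 >> 1 = 2. Stack: [2]
STORE_FAST p → p=2. Stack: []
LOAD_FAST a → push 16. Stack: [16]
LOAD_CONST → push 5. Stack: [16, 5]
BINARY_OP - → 16 - 5 = 11. Stack: [11]
STORE_FAST q → q=11. Stack: []
LOAD_FAST_LOAD_FAST p,q → push 2,11. Stack: [2, 11]
BINARY_OP % → 2 % 11 = 2. Stack: [2]
LOAD_FAST_LOAD_FAST a,p → push 16,2. Stack: [2, 16, 2]
BINARY_OP + → 16 + 2 = 18. Stack: [2, 18]
BINARY_OP & → 2 & 18 = 2. Stack: [2]
STORE_FAST u → u=2. Stack: []
LOAD_FAST_LOAD_FAST u,q → push 2,11. Stack: [2, 11]
BINARY_OP - → 2 - 11 = -9. Stack: [-9]
RETURN_VALUE → return -9.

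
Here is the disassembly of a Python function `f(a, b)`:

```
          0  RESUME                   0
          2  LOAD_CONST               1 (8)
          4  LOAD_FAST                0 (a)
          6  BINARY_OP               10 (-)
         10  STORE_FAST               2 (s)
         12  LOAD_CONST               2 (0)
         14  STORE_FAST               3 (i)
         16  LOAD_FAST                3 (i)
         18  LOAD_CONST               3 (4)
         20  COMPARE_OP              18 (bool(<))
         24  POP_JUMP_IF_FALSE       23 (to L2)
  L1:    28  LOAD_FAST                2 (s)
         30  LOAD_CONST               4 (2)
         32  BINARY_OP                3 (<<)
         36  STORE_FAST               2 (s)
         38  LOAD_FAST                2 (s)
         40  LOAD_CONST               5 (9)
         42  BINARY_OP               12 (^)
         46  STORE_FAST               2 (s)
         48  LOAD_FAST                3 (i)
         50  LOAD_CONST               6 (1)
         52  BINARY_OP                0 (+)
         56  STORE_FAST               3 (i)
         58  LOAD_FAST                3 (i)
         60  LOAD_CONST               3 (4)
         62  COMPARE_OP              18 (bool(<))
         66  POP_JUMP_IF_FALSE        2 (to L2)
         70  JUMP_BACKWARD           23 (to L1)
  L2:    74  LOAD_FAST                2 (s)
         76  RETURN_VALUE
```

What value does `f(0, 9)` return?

LOAD_CONST → push 8
LOAD_FAST a → push 0
BINARY_OP - → 8 - 0 = 8
STORE_FAST s → s=8
LOAD_CONST → push 0
STORE_FAST i → i=0
LOAD_FAST i → push 0
LOAD_CONST → push 4
COMPARE_OP bool(<) → 0 vs 4 = True
POP_JUMP_IF_FALSE → pop True; no jump
LOAD_FAST s → push 8
LOAD_CONST → push 2
BINARY_OP << → 8 << 2 = 32
STORE_FAST s → s=32
LOAD_FAST s → push 32
LOAD_CONST → push 9
BINARY_OP ^ → 32 ^ 9 = 41
STORE_FAST s → s=41
LOAD_FAST i → push 0
LOAD_CONST → push 1
BINARY_OP + → 0 + 1 = 1
STORE_FAST i → i=1
LOAD_FAST i → push 1
LOAD_CONST → push 4
COMPARE_OP bool(<) → 1 vs 4 = True
POP_JUMP_IF_FALSE → pop True; no jump
LOAD_FAST s → push 41
LOAD_CONST → push 2
BINARY_OP << → 41 << 2 = 164
STORE_FAST s → s=164
LOAD_FAST s → push 164
LOAD_CONST → push 9
BINARY_OP ^ → 164 ^ 9 = 173
STORE_FAST s → s=173
LOAD_FAST i → push 1
LOAD_CONST → push 1
BINARY_OP + → 1 + 1 = 2
STORE_FAST i → i=2
LOAD_FAST i → push 2
LOAD_CONST → push 4
COMPARE_OP bool(<) → 2 vs 4 = True
POP_JUMP_IF_FALSE → pop True; no jump
LOAD_FAST s → push 173
LOAD_CONST → push 2
BINARY_OP << → 173 << 2 = 692
STORE_FAST s → s=692
LOAD_FAST s → push 692
LOAD_CONST → push 9
BINARY_OP ^ → 692 ^ 9 = 701
STORE_FAST s → s=701
LOAD_FAST i → push 2
LOAD_CONST → push 1
BINARY_OP + → 2 + 1 = 3
STORE_FAST i → i=3
LOAD_FAST i → push 3
LOAD_CONST → push 4
COMPARE_OP bool(<) → 3 vs 4 = True
POP_JUMP_IF_FALSE → pop True; no jump
LOAD_FAST s → push 701
LOAD_CONST → push 2
BINARY_OP << → 701 << 2 = 2804
STORE_FAST s → s=2804
LOAD_FAST s → push 2804
LOAD_CONST → push 9
BINARY_OP ^ → 2804 ^ 9 = 2813
STORE_FAST s → s=2813
LOAD_FAST i → push 3
LOAD_CONST → push 1
BINARY_OP + → 3 + 1 = 4
STORE_FAST i → i=4
LOAD_FAST i → push 4
LOAD_CONST → push 4
COMPARE_OP bool(<) → 4 vs 4 = False
POP_JUMP_IF_FALSE → pop False; jump
LOAD_FAST s → push 2813
RETURN_VALUE → return 2813.

2813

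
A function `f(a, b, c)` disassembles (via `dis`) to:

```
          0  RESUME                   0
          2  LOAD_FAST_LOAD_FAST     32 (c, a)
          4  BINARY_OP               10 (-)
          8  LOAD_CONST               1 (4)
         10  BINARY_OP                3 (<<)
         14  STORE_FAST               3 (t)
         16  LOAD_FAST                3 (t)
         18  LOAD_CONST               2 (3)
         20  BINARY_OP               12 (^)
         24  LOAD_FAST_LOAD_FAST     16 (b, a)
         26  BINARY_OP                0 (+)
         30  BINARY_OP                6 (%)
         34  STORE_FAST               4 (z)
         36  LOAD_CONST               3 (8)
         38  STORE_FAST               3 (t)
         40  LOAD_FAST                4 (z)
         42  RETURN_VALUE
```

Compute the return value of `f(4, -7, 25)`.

LOAD_FAST_LOAD_FAST c,a → push 25,4. Stack: [25, 4]
BINARY_OP - → 25 - 4 = 21. Stack: [21]
LOAD_CONST → push 4. Stack: [21, 4]
BINARY_OP << → 21 << 4 = 336. Stack: [336]
STORE_FAST t → t=336. Stack: []
LOAD_FAST t → push 336. Stack: [336]
LOAD_CONST → push 3. Stack: [336, 3]
BINARY_OP ^ → 336 ^ 3 = 339. Stack: [339]
LOAD_FAST_LOAD_FAST b,a → push -7,4. Stack: [339, -7, 4]
BINARY_OP + → -7 + 4 = -3. Stack: [339, -3]
BINARY_OP % → 339 % -3 = 0. Stack: [0]
STORE_FAST z → z=0. Stack: []
LOAD_CONST → push 8. Stack: [8]
STORE_FAST t → t=8. Stack: []
LOAD_FAST z → push 0. Stack: [0]
RETURN_VALUE → return 0.

0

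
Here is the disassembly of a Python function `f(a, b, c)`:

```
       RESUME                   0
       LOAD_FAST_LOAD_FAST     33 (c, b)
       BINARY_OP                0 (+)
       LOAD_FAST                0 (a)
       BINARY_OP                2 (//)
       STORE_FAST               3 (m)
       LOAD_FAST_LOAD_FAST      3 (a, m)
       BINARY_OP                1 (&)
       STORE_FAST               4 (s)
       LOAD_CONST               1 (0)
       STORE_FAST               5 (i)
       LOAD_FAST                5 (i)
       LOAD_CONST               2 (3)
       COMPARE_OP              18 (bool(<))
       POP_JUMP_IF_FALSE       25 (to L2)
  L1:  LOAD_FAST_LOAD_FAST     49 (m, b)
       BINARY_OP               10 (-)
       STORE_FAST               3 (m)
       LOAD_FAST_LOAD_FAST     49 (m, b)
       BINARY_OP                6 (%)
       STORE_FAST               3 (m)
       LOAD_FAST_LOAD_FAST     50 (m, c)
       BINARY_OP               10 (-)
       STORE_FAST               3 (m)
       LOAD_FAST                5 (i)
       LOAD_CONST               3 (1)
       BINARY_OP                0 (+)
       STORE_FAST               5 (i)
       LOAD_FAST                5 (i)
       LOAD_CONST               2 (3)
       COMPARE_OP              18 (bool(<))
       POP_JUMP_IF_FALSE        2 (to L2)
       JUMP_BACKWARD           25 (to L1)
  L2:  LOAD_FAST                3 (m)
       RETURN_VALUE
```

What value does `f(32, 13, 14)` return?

LOAD_FAST_LOAD_FAST c,b → push 14,13
BINARY_OP + → 14 + 13 = 27
LOAD_FAST a → push 32
BINARY_OP // → 27 // 32 = 0
STORE_FAST m → m=0
LOAD_FAST_LOAD_FAST a,m → push 32,0
BINARY_OP & → 32 & 0 = 0
STORE_FAST s → s=0
LOAD_CONST → push 0
STORE_FAST i → i=0
LOAD_FAST i → push 0
LOAD_CONST → push 3
COMPARE_OP bool(<) → 0 vs 3 = True
POP_JUMP_IF_FALSE → pop True; no jump
LOAD_FAST_LOAD_FAST m,b → push 0,13
BINARY_OP - → 0 - 13 = -13
STORE_FAST m → m=-13
LOAD_FAST_LOAD_FAST m,b → push -13,13
BINARY_OP % → -13 % 13 = 0
STORE_FAST m → m=0
LOAD_FAST_LOAD_FAST m,c → push 0,14
BINARY_OP - → 0 - 14 = -14
STORE_FAST m → m=-14
LOAD_FAST i → push 0
LOAD_CONST → push 1
BINARY_OP + → 0 + 1 = 1
STORE_FAST i → i=1
LOAD_FAST i → push 1
LOAD_CONST → push 3
COMPARE_OP bool(<) → 1 vs 3 = True
POP_JUMP_IF_FALSE → pop True; no jump
LOAD_FAST_LOAD_FAST m,b → push -14,13
BINARY_OP - → -14 - 13 = -27
STORE_FAST m → m=-27
LOAD_FAST_LOAD_FAST m,b → push -27,13
BINARY_OP % → -27 % 13 = 12
STORE_FAST m → m=12
LOAD_FAST_LOAD_FAST m,c → push 12,14
BINARY_OP - → 12 - 14 = -2
STORE_FAST m → m=-2
LOAD_FAST i → push 1
LOAD_CONST → push 1
BINARY_OP + → 1 + 1 = 2
STORE_FAST i → i=2
LOAD_FAST i → push 2
LOAD_CONST → push 3
COMPARE_OP bool(<) → 2 vs 3 = True
POP_JUMP_IF_FALSE → pop True; no jump
LOAD_FAST_LOAD_FAST m,b → push -2,13
BINARY_OP - → -2 - 13 = -15
STORE_FAST m → m=-15
LOAD_FAST_LOAD_FAST m,b → push -15,13
BINARY_OP % → -15 % 13 = 11
STORE_FAST m → m=11
LOAD_FAST_LOAD_FAST m,c → push 11,14
BINARY_OP - → 11 - 14 = -3
STORE_FAST m → m=-3
LOAD_FAST i → push 2
LOAD_CONST → push 1
BINARY_OP + → 2 + 1 = 3
STORE_FAST i → i=3
LOAD_FAST i → push 3
LOAD_CONST → push 3
COMPARE_OP bool(<) → 3 vs 3 = False
POP_JUMP_IF_FALSE → pop False; jump
LOAD_FAST m → push -3
RETURN_VALUE → return -3.

-3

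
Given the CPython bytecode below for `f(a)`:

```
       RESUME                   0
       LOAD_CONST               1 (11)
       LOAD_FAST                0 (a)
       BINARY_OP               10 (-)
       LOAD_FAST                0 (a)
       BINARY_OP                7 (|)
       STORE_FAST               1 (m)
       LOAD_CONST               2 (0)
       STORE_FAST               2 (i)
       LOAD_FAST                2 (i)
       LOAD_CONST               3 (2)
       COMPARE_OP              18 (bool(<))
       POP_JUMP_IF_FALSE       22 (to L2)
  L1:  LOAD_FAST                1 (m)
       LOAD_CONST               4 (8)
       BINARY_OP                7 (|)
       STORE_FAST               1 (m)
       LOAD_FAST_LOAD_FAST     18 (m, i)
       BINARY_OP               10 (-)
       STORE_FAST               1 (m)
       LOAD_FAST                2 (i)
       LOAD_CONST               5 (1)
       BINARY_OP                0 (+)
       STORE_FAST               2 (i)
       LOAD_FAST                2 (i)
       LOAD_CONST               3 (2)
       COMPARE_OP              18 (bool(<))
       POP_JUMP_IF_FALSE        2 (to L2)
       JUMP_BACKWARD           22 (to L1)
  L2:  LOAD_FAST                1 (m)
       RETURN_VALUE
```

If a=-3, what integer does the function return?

-2

LOAD_CONST → push 11. Stack: [11]
LOAD_FAST a → push -3. Stack: [11, -3]
BINARY_OP - → 11 - -3 = 14. Stack: [14]
LOAD_FAST a → push -3. Stack: [14, -3]
BINARY_OP | → 14 | -3 = -1. Stack: [-1]
STORE_FAST m → m=-1. Stack: []
LOAD_CONST → push 0. Stack: [0]
STORE_FAST i → i=0. Stack: []
LOAD_FAST i → push 0. Stack: [0]
LOAD_CONST → push 2. Stack: [0, 2]
COMPARE_OP bool(<) → 0 vs 2 = True. Stack: [True]
POP_JUMP_IF_FALSE → pop True; no jump. Stack: []
LOAD_FAST m → push -1. Stack: [-1]
LOAD_CONST → push 8. Stack: [-1, 8]
BINARY_OP | → -1 | 8 = -1. Stack: [-1]
STORE_FAST m → m=-1. Stack: []
LOAD_FAST_LOAD_FAST m,i → push -1,0. Stack: [-1, 0]
BINARY_OP - → -1 - 0 = -1. Stack: [-1]
STORE_FAST m → m=-1. Stack: []
LOAD_FAST i → push 0. Stack: [0]
LOAD_CONST → push 1. Stack: [0, 1]
BINARY_OP + → 0 + 1 = 1. Stack: [1]
STORE_FAST i → i=1. Stack: []
LOAD_FAST i → push 1. Stack: [1]
LOAD_CONST → push 2. Stack: [1, 2]
COMPARE_OP bool(<) → 1 vs 2 = True. Stack: [True]
POP_JUMP_IF_FALSE → pop True; no jump. Stack: []
LOAD_FAST m → push -1. Stack: [-1]
LOAD_CONST → push 8. Stack: [-1, 8]
BINARY_OP | → -1 | 8 = -1. Stack: [-1]
STORE_FAST m → m=-1. Stack: []
LOAD_FAST_LOAD_FAST m,i → push -1,1. Stack: [-1, 1]
BINARY_OP - → -1 - 1 = -2. Stack: [-2]
STORE_FAST m → m=-2. Stack: []
LOAD_FAST i → push 1. Stack: [1]
LOAD_CONST → push 1. Stack: [1, 1]
BINARY_OP + → 1 + 1 = 2. Stack: [2]
STORE_FAST i → i=2. Stack: []
LOAD_FAST i → push 2. Stack: [2]
LOAD_CONST → push 2. Stack: [2, 2]
COMPARE_OP bool(<) → 2 vs 2 = False. Stack: [False]
POP_JUMP_IF_FALSE → pop False; jump. Stack: []
LOAD_FAST m → push -2. Stack: [-2]
RETURN_VALUE → return -2.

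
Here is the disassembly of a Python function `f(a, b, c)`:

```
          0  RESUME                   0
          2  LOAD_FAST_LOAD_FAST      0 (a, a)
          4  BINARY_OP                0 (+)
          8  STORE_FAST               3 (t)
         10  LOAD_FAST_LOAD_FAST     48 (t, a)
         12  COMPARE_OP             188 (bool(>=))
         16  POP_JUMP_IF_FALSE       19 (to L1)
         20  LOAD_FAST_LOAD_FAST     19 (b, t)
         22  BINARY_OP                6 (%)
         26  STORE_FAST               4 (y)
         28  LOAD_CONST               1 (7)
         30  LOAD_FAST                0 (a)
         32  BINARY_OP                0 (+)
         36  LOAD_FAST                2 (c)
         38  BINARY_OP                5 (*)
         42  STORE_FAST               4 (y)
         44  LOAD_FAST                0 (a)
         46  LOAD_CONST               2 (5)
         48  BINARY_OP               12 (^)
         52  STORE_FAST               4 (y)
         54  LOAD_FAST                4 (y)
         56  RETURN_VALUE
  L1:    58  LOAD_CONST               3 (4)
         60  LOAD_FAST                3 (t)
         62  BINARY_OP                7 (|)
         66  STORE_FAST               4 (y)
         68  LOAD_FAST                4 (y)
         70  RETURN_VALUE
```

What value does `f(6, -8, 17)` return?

3

LOAD_FAST_LOAD_FAST a,a → push 6,6. Stack: [6, 6]
BINARY_OP + → 6 + 6 = 12. Stack: [12]
STORE_FAST t → t=12. Stack: []
LOAD_FAST_LOAD_FAST t,a → push 12,6. Stack: [12, 6]
COMPARE_OP bool(>=) → 12 vs 6 = True. Stack: [True]
POP_JUMP_IF_FALSE → pop True; no jump. Stack: []
LOAD_FAST_LOAD_FAST b,t → push -8,12. Stack: [-8, 12]
BINARY_OP % → -8 % 12 = 4. Stack: [4]
STORE_FAST y → y=4. Stack: []
LOAD_CONST → push 7. Stack: [7]
LOAD_FAST a → push 6. Stack: [7, 6]
BINARY_OP + → 7 + 6 = 13. Stack: [13]
LOAD_FAST c → push 17. Stack: [13, 17]
BINARY_OP * → 13 * 17 = 221. Stack: [221]
STORE_FAST y → y=221. Stack: []
LOAD_FAST a → push 6. Stack: [6]
LOAD_CONST → push 5. Stack: [6, 5]
BINARY_OP ^ → 6 ^ 5 = 3. Stack: [3]
STORE_FAST y → y=3. Stack: []
LOAD_FAST y → push 3. Stack: [3]
RETURN_VALUE → return 3.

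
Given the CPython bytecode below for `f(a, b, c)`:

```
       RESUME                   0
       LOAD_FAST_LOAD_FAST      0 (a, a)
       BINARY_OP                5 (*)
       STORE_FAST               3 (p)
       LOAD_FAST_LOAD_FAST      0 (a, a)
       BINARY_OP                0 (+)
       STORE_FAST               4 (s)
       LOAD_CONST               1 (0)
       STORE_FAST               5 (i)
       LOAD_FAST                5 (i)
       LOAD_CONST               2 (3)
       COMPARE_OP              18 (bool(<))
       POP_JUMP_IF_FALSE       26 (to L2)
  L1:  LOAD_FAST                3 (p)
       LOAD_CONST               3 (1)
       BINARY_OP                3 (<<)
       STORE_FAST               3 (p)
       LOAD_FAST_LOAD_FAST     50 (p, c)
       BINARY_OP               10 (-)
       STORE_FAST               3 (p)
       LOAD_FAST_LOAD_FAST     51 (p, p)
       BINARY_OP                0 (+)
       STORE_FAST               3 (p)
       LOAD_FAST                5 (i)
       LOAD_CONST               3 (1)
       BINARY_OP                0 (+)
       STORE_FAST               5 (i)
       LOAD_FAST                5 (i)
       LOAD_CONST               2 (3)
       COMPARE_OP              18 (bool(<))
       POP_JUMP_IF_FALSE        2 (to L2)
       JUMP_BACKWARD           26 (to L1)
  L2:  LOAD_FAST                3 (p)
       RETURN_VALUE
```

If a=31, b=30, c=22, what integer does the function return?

60580

LOAD_FAST_LOAD_FAST a,a → push 31,31
BINARY_OP * → 31 * 31 = 961
STORE_FAST p → p=961
LOAD_FAST_LOAD_FAST a,a → push 31,31
BINARY_OP + → 31 + 31 = 62
STORE_FAST s → s=62
LOAD_CONST → push 0
STORE_FAST i → i=0
LOAD_FAST i → push 0
LOAD_CONST → push 3
COMPARE_OP bool(<) → 0 vs 3 = True
POP_JUMP_IF_FALSE → pop True; no jump
LOAD_FAST p → push 961
LOAD_CONST → push 1
BINARY_OP << → 961 << 1 = 1922
STORE_FAST p → p=1922
LOAD_FAST_LOAD_FAST p,c → push 1922,22
BINARY_OP - → 1922 - 22 = 1900
STORE_FAST p → p=1900
LOAD_FAST_LOAD_FAST p,p → push 1900,1900
BINARY_OP + → 1900 + 1900 = 3800
STORE_FAST p → p=3800
LOAD_FAST i → push 0
LOAD_CONST → push 1
BINARY_OP + → 0 + 1 = 1
STORE_FAST i → i=1
LOAD_FAST i → push 1
LOAD_CONST → push 3
COMPARE_OP bool(<) → 1 vs 3 = True
POP_JUMP_IF_FALSE → pop True; no jump
LOAD_FAST p → push 3800
LOAD_CONST → push 1
BINARY_OP << → 3800 << 1 = 7600
STORE_FAST p → p=7600
LOAD_FAST_LOAD_FAST p,c → push 7600,22
BINARY_OP - → 7600 - 22 = 7578
STORE_FAST p → p=7578
LOAD_FAST_LOAD_FAST p,p → push 7578,7578
BINARY_OP + → 7578 + 7578 = 15156
STORE_FAST p → p=15156
LOAD_FAST i → push 1
LOAD_CONST → push 1
BINARY_OP + → 1 + 1 = 2
STORE_FAST i → i=2
LOAD_FAST i → push 2
LOAD_CONST → push 3
COMPARE_OP bool(<) → 2 vs 3 = True
POP_JUMP_IF_FALSE → pop True; no jump
LOAD_FAST p → push 15156
LOAD_CONST → push 1
BINARY_OP << → 15156 << 1 = 30312
STORE_FAST p → p=30312
LOAD_FAST_LOAD_FAST p,c → push 30312,22
BINARY_OP - → 30312 - 22 = 30290
STORE_FAST p → p=30290
LOAD_FAST_LOAD_FAST p,p → push 30290,30290
BINARY_OP + → 30290 + 30290 = 60580
STORE_FAST p → p=60580
LOAD_FAST i → push 2
LOAD_CONST → push 1
BINARY_OP + → 2 + 1 = 3
STORE_FAST i → i=3
LOAD_FAST i → push 3
LOAD_CONST → push 3
COMPARE_OP bool(<) → 3 vs 3 = False
POP_JUMP_IF_FALSE → pop False; jump
LOAD_FAST p → push 60580
RETURN_VALUE → return 60580.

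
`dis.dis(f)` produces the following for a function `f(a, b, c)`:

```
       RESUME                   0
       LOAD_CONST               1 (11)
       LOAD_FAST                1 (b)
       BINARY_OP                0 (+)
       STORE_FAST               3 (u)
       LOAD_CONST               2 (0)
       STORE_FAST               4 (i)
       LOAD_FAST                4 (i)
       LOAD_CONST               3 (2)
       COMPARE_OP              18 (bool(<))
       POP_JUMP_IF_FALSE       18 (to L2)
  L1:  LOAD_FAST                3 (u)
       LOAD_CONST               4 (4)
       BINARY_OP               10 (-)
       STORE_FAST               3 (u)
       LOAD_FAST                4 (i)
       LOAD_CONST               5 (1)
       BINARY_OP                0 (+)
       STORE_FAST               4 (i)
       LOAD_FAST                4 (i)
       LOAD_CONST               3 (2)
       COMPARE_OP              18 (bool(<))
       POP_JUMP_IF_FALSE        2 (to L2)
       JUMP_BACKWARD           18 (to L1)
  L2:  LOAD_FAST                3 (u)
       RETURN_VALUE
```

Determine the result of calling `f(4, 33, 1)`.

LOAD_CONST → push 11. Stack: [11]
LOAD_FAST b → push 33. Stack: [11, 33]
BINARY_OP + → 11 + 33 = 44. Stack: [44]
STORE_FAST u → u=44. Stack: []
LOAD_CONST → push 0. Stack: [0]
STORE_FAST i → i=0. Stack: []
LOAD_FAST i → push 0. Stack: [0]
LOAD_CONST → push 2. Stack: [0, 2]
COMPARE_OP bool(<) → 0 vs 2 = True. Stack: [True]
POP_JUMP_IF_FALSE → pop True; no jump. Stack: []
LOAD_FAST u → push 44. Stack: [44]
LOAD_CONST → push 4. Stack: [44, 4]
BINARY_OP - → 44 - 4 = 40. Stack: [40]
STORE_FAST u → u=40. Stack: []
LOAD_FAST i → push 0. Stack: [0]
LOAD_CONST → push 1. Stack: [0, 1]
BINARY_OP + → 0 + 1 = 1. Stack: [1]
STORE_FAST i → i=1. Stack: []
LOAD_FAST i → push 1. Stack: [1]
LOAD_CONST → push 2. Stack: [1, 2]
COMPARE_OP bool(<) → 1 vs 2 = True. Stack: [True]
POP_JUMP_IF_FALSE → pop True; no jump. Stack: []
LOAD_FAST u → push 40. Stack: [40]
LOAD_CONST → push 4. Stack: [40, 4]
BINARY_OP - → 40 - 4 = 36. Stack: [36]
STORE_FAST u → u=36. Stack: []
LOAD_FAST i → push 1. Stack: [1]
LOAD_CONST → push 1. Stack: [1, 1]
BINARY_OP + → 1 + 1 = 2. Stack: [2]
STORE_FAST i → i=2. Stack: []
LOAD_FAST i → push 2. Stack: [2]
LOAD_CONST → push 2. Stack: [2, 2]
COMPARE_OP bool(<) → 2 vs 2 = False. Stack: [False]
POP_JUMP_IF_FALSE → pop False; jump. Stack: []
LOAD_FAST u → push 36. Stack: [36]
RETURN_VALUE → return 36.

36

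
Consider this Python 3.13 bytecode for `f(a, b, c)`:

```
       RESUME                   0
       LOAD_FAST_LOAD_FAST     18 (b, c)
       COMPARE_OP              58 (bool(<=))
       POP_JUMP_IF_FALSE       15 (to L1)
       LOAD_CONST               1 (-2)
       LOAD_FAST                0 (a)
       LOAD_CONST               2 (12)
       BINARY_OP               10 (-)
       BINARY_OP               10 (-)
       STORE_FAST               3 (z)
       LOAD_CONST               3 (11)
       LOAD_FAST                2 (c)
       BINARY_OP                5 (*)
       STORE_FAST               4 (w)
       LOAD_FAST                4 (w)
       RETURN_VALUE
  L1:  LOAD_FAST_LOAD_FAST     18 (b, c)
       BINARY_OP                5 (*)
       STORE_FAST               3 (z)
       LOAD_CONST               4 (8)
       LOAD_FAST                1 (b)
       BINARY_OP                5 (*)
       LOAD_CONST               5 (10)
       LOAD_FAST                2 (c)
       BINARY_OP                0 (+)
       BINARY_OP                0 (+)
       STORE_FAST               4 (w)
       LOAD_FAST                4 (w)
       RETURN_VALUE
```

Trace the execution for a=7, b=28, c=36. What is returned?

LOAD_FAST_LOAD_FAST b,c → push 28,36. Stack: [28, 36]
COMPARE_OP bool(<=) → 28 vs 36 = True. Stack: [True]
POP_JUMP_IF_FALSE → pop True; no jump. Stack: []
LOAD_CONST → push -2. Stack: [-2]
LOAD_FAST a → push 7. Stack: [-2, 7]
LOAD_CONST → push 12. Stack: [-2, 7, 12]
BINARY_OP - → 7 - 12 = -5. Stack: [-2, -5]
BINARY_OP - → -2 - -5 = 3. Stack: [3]
STORE_FAST z → z=3. Stack: []
LOAD_CONST → push 11. Stack: [11]
LOAD_FAST c → push 36. Stack: [11, 36]
BINARY_OP * → 11 * 36 = 396. Stack: [396]
STORE_FAST w → w=396. Stack: []
LOAD_FAST w → push 396. Stack: [396]
RETURN_VALUE → return 396.

396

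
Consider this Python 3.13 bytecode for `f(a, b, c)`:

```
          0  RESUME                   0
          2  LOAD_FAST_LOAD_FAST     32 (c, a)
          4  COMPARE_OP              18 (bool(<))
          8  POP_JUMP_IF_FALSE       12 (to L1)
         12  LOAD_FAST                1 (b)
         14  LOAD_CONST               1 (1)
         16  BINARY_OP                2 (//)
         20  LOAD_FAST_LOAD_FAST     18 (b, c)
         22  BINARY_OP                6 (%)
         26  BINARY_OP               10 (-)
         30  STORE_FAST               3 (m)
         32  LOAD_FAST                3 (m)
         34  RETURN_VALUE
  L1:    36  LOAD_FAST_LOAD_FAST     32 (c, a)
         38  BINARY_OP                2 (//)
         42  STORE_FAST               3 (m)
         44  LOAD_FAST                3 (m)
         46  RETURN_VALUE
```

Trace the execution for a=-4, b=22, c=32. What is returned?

-8

LOAD_FAST_LOAD_FAST c,a → push 32,-4. Stack: [32, -4]
COMPARE_OP bool(<) → 32 vs -4 = False. Stack: [False]
POP_JUMP_IF_FALSE → pop False; jump. Stack: []
LOAD_FAST_LOAD_FAST c,a → push 32,-4. Stack: [32, -4]
BINARY_OP // → 32 // -4 = -8. Stack: [-8]
STORE_FAST m → m=-8. Stack: []
LOAD_FAST m → push -8. Stack: [-8]
RETURN_VALUE → return -8.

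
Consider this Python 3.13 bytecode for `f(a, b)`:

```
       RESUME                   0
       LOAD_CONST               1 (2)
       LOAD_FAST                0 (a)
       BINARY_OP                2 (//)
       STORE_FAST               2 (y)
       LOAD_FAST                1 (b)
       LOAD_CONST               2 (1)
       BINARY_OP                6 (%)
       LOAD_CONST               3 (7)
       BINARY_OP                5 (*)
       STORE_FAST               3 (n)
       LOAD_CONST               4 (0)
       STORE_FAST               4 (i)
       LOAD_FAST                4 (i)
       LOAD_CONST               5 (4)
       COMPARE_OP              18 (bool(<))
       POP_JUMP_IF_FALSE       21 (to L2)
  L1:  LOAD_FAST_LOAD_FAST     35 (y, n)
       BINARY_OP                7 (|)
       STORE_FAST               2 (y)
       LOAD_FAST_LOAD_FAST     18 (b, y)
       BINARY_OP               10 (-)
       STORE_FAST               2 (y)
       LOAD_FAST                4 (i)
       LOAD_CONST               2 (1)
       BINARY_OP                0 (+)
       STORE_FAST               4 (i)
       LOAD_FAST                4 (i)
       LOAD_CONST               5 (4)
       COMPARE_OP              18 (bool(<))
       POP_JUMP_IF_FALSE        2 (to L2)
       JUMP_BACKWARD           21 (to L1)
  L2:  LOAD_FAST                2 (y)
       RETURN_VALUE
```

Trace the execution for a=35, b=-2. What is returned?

LOAD_CONST → push 2
LOAD_FAST a → push 35
BINARY_OP // → 2 // 35 = 0
STORE_FAST y → y=0
LOAD_FAST b → push -2
LOAD_CONST → push 1
BINARY_OP % → -2 % 1 = 0
LOAD_CONST → push 7
BINARY_OP * → 0 * 7 = 0
STORE_FAST n → n=0
LOAD_CONST → push 0
STORE_FAST i → i=0
LOAD_FAST i → push 0
LOAD_CONST → push 4
COMPARE_OP bool(<) → 0 vs 4 = True
POP_JUMP_IF_FALSE → pop True; no jump
LOAD_FAST_LOAD_FAST y,n → push 0,0
BINARY_OP | → 0 | 0 = 0
STORE_FAST y → y=0
LOAD_FAST_LOAD_FAST b,y → push -2,0
BINARY_OP - → -2 - 0 = -2
STORE_FAST y → y=-2
LOAD_FAST i → push 0
LOAD_CONST → push 1
BINARY_OP + → 0 + 1 = 1
STORE_FAST i → i=1
LOAD_FAST i → push 1
LOAD_CONST → push 4
COMPARE_OP bool(<) → 1 vs 4 = True
POP_JUMP_IF_FALSE → pop True; no jump
LOAD_FAST_LOAD_FAST y,n → push -2,0
BINARY_OP | → -2 | 0 = -2
STORE_FAST y → y=-2
LOAD_FAST_LOAD_FAST b,y → push -2,-2
BINARY_OP - → -2 - -2 = 0
STORE_FAST y → y=0
LOAD_FAST i → push 1
LOAD_CONST → push 1
BINARY_OP + → 1 + 1 = 2
STORE_FAST i → i=2
LOAD_FAST i → push 2
LOAD_CONST → push 4
COMPARE_OP bool(<) → 2 vs 4 = True
POP_JUMP_IF_FALSE → pop True; no jump
LOAD_FAST_LOAD_FAST y,n → push 0,0
BINARY_OP | → 0 | 0 = 0
STORE_FAST y → y=0
LOAD_FAST_LOAD_FAST b,y → push -2,0
BINARY_OP - → -2 - 0 = -2
STORE_FAST y → y=-2
LOAD_FAST i → push 2
LOAD_CONST → push 1
BINARY_OP + → 2 + 1 = 3
STORE_FAST i → i=3
LOAD_FAST i → push 3
LOAD_CONST → push 4
COMPARE_OP bool(<) → 3 vs 4 = True
POP_JUMP_IF_FALSE → pop True; no jump
LOAD_FAST_LOAD_FAST y,n → push -2,0
BINARY_OP | → -2 | 0 = -2
STORE_FAST y → y=-2
LOAD_FAST_LOAD_FAST b,y → push -2,-2
BINARY_OP - → -2 - -2 = 0
STORE_FAST y → y=0
LOAD_FAST i → push 3
LOAD_CONST → push 1
BINARY_OP + → 3 + 1 = 4
STORE_FAST i → i=4
LOAD_FAST i → push 4
LOAD_CONST → push 4
COMPARE_OP bool(<) → 4 vs 4 = False
POP_JUMP_IF_FALSE → pop False; jump
LOAD_FAST y → push 0
RETURN_VALUE → return 0.

0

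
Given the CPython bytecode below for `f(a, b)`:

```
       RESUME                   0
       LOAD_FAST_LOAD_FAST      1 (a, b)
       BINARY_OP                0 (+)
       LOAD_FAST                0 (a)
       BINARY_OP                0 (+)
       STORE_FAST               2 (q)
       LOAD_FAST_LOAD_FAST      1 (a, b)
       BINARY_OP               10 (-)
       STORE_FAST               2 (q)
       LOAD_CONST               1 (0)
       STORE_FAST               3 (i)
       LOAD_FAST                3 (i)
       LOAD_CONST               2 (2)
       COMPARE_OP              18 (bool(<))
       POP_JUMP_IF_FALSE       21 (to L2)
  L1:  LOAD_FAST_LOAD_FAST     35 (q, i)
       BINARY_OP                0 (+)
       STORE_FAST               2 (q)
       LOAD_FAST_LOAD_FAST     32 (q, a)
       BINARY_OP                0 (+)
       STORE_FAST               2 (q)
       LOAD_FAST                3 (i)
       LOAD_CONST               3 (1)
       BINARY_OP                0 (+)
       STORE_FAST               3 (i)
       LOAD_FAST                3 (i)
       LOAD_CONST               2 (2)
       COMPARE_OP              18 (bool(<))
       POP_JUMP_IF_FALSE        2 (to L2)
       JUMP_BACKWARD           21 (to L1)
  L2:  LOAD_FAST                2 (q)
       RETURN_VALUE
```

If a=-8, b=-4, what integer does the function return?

LOAD_FAST_LOAD_FAST a,b → push -8,-4. Stack: [-8, -4]
BINARY_OP + → -8 + -4 = -12. Stack: [-12]
LOAD_FAST a → push -8. Stack: [-12, -8]
BINARY_OP + → -12 + -8 = -20. Stack: [-20]
STORE_FAST q → q=-20. Stack: []
LOAD_FAST_LOAD_FAST a,b → push -8,-4. Stack: [-8, -4]
BINARY_OP - → -8 - -4 = -4. Stack: [-4]
STORE_FAST q → q=-4. Stack: []
LOAD_CONST → push 0. Stack: [0]
STORE_FAST i → i=0. Stack: []
LOAD_FAST i → push 0. Stack: [0]
LOAD_CONST → push 2. Stack: [0, 2]
COMPARE_OP bool(<) → 0 vs 2 = True. Stack: [True]
POP_JUMP_IF_FALSE → pop True; no jump. Stack: []
LOAD_FAST_LOAD_FAST q,i → push -4,0. Stack: [-4, 0]
BINARY_OP + → -4 + 0 = -4. Stack: [-4]
STORE_FAST q → q=-4. Stack: []
LOAD_FAST_LOAD_FAST q,a → push -4,-8. Stack: [-4, -8]
BINARY_OP + → -4 + -8 = -12. Stack: [-12]
STORE_FAST q → q=-12. Stack: []
LOAD_FAST i → push 0. Stack: [0]
LOAD_CONST → push 1. Stack: [0, 1]
BINARY_OP + → 0 + 1 = 1. Stack: [1]
STORE_FAST i → i=1. Stack: []
LOAD_FAST i → push 1. Stack: [1]
LOAD_CONST → push 2. Stack: [1, 2]
COMPARE_OP bool(<) → 1 vs 2 = True. Stack: [True]
POP_JUMP_IF_FALSE → pop True; no jump. Stack: []
LOAD_FAST_LOAD_FAST q,i → push -12,1. Stack: [-12, 1]
BINARY_OP + → -12 + 1 = -11. Stack: [-11]
STORE_FAST q → q=-11. Stack: []
LOAD_FAST_LOAD_FAST q,a → push -11,-8. Stack: [-11, -8]
BINARY_OP + → -11 + -8 = -19. Stack: [-19]
STORE_FAST q → q=-19. Stack: []
LOAD_FAST i → push 1. Stack: [1]
LOAD_CONST → push 1. Stack: [1, 1]
BINARY_OP + → 1 + 1 = 2. Stack: [2]
STORE_FAST i → i=2. Stack: []
LOAD_FAST i → push 2. Stack: [2]
LOAD_CONST → push 2. Stack: [2, 2]
COMPARE_OP bool(<) → 2 vs 2 = False. Stack: [False]
POP_JUMP_IF_FALSE → pop False; jump. Stack: []
LOAD_FAST q → push -19. Stack: [-19]
RETURN_VALUE → return -19.

-19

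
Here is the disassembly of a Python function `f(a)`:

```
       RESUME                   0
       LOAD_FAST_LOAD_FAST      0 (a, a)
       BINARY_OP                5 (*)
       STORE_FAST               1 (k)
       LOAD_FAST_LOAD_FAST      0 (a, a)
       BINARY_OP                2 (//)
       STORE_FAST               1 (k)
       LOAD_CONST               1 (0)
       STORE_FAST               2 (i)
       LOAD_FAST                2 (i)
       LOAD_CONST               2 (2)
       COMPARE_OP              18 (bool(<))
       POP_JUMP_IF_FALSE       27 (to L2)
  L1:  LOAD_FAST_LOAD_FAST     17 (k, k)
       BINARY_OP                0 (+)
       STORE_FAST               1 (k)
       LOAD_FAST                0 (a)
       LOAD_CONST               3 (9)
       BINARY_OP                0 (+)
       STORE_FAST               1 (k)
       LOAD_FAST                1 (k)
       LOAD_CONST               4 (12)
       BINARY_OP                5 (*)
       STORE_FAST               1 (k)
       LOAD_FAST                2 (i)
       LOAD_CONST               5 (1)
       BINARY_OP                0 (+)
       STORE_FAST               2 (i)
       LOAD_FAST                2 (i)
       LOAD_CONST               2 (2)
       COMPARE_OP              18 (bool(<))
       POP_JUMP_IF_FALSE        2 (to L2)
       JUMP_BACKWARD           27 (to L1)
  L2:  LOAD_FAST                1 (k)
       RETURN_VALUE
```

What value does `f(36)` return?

540

LOAD_FAST_LOAD_FAST a,a → push 36,36. Stack: [36, 36]
BINARY_OP * → 36 * 36 = 1296. Stack: [1296]
STORE_FAST k → k=1296. Stack: []
LOAD_FAST_LOAD_FAST a,a → push 36,36. Stack: [36, 36]
BINARY_OP // → 36 // 36 = 1. Stack: [1]
STORE_FAST k → k=1. Stack: []
LOAD_CONST → push 0. Stack: [0]
STORE_FAST i → i=0. Stack: []
LOAD_FAST i → push 0. Stack: [0]
LOAD_CONST → push 2. Stack: [0, 2]
COMPARE_OP bool(<) → 0 vs 2 = True. Stack: [True]
POP_JUMP_IF_FALSE → pop True; no jump. Stack: []
LOAD_FAST_LOAD_FAST k,k → push 1,1. Stack: [1, 1]
BINARY_OP + → 1 + 1 = 2. Stack: [2]
STORE_FAST k → k=2. Stack: []
LOAD_FAST a → push 36. Stack: [36]
LOAD_CONST → push 9. Stack: [36, 9]
BINARY_OP + → 36 + 9 = 45. Stack: [45]
STORE_FAST k → k=45. Stack: []
LOAD_FAST k → push 45. Stack: [45]
LOAD_CONST → push 12. Stack: [45, 12]
BINARY_OP * → 45 * 12 = 540. Stack: [540]
STORE_FAST k → k=540. Stack: []
LOAD_FAST i → push 0. Stack: [0]
LOAD_CONST → push 1. Stack: [0, 1]
BINARY_OP + → 0 + 1 = 1. Stack: [1]
STORE_FAST i → i=1. Stack: []
LOAD_FAST i → push 1. Stack: [1]
LOAD_CONST → push 2. Stack: [1, 2]
COMPARE_OP bool(<) → 1 vs 2 = True. Stack: [True]
POP_JUMP_IF_FALSE → pop True; no jump. Stack: []
LOAD_FAST_LOAD_FAST k,k → push 540,540. Stack: [540, 540]
BINARY_OP + → 540 + 540 = 1080. Stack: [1080]
STORE_FAST k → k=1080. Stack: []
LOAD_FAST a → push 36. Stack: [36]
LOAD_CONST → push 9. Stack: [36, 9]
BINARY_OP + → 36 + 9 = 45. Stack: [45]
STORE_FAST k → k=45. Stack: []
LOAD_FAST k → push 45. Stack: [45]
LOAD_CONST → push 12. Stack: [45, 12]
BINARY_OP * → 45 * 12 = 540. Stack: [540]
STORE_FAST k → k=540. Stack: []
LOAD_FAST i → push 1. Stack: [1]
LOAD_CONST → push 1. Stack: [1, 1]
BINARY_OP + → 1 + 1 = 2. Stack: [2]
STORE_FAST i → i=2. Stack: []
LOAD_FAST i → push 2. Stack: [2]
LOAD_CONST → push 2. Stack: [2, 2]
COMPARE_OP bool(<) → 2 vs 2 = False. Stack: [False]
POP_JUMP_IF_FALSE → pop False; jump. Stack: []
LOAD_FAST k → push 540. Stack: [540]
RETURN_VALUE → return 540.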